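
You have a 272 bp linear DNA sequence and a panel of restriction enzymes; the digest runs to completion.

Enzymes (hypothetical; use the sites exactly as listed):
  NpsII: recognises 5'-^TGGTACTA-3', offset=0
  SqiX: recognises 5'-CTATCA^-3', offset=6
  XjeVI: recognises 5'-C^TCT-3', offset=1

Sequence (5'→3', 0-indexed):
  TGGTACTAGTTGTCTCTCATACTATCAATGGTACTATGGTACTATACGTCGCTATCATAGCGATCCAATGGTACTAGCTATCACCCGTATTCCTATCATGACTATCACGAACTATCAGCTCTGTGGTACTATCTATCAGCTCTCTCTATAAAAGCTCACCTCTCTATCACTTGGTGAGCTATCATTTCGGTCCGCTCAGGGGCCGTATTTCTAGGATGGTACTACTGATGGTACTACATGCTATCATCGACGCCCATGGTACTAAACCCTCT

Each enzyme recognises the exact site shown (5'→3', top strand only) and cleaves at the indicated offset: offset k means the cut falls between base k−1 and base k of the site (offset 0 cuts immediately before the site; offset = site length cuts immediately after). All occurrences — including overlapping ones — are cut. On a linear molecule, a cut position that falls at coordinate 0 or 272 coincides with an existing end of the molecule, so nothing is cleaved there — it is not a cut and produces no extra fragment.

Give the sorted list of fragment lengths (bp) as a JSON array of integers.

Site scan:
  NpsII TGGTACTA/0: at [0, 28, 36, 68, 123, 216, 228, 256] ⇒ [28, 36, 68, 123, 216, 228, 256] (position 0 is a terminus of the linear molecule — no cut)
  SqiX CTATCA/6: at [21, 51, 77, 92, 101, 111, 132, 163, 178, 240] ⇒ [27, 57, 83, 98, 107, 117, 138, 169, 184, 246]
  XjeVI CTCT/1: at [13, 118, 139, 141, 143, 159, 161, 268] ⇒ [14, 119, 140, 142, 144, 160, 162, 269]

Pooled cuts: [14, 27, 28, 36, 57, 68, 83, 98, 107, 117, 119, 123, 138, 140, 142, 144, 160, 162, 169, 184, 216, 228, 246, 256, 269]

Fragments:
  [0,14): 14 bp
  [14,27): 13 bp
  [27,28): 1 bp
  [28,36): 8 bp
  [36,57): 21 bp
  [57,68): 11 bp
  [68,83): 15 bp
  [83,98): 15 bp
  [98,107): 9 bp
  [107,117): 10 bp
  [117,119): 2 bp
  [119,123): 4 bp
  [123,138): 15 bp
  [138,140): 2 bp
  [140,142): 2 bp
  [142,144): 2 bp
  [144,160): 16 bp
  [160,162): 2 bp
  [162,169): 7 bp
  [169,184): 15 bp
  [184,216): 32 bp
  [216,228): 12 bp
  [228,246): 18 bp
  [246,256): 10 bp
  [256,269): 13 bp
  [269,272): 3 bp

[1,2,2,2,2,2,3,4,7,8,9,10,10,11,12,13,13,14,15,15,15,15,16,18,21,32]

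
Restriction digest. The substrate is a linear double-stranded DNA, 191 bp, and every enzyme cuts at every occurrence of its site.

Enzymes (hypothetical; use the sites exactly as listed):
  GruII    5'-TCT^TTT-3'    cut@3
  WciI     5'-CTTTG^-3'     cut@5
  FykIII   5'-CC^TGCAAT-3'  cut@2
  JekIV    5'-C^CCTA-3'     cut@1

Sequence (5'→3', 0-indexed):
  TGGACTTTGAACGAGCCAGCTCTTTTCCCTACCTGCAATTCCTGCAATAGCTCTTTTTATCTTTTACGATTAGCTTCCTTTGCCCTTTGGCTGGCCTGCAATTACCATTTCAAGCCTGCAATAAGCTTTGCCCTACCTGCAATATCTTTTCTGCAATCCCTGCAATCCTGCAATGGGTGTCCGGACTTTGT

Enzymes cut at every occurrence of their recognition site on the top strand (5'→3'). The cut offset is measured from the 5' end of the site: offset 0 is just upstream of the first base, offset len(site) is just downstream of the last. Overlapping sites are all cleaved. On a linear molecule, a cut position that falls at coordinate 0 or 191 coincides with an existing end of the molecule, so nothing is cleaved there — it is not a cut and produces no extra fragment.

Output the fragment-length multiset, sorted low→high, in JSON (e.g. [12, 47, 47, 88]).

Per-enzyme occurrences:
  GruII TCTTTT/3: at [20, 51, 59, 144] ⇒ [23, 54, 62, 147]
  WciI CTTTG/5: at [4, 77, 84, 125, 185] ⇒ [9, 82, 89, 130, 190]
  FykIII CCTGCAAT/2: at [31, 40, 94, 114, 135, 158, 166] ⇒ [33, 42, 96, 116, 137, 160, 168]
  JekIV CCCTA/1: at [26, 130] ⇒ [27, 131]

Pooled cuts: [9, 23, 27, 33, 42, 54, 62, 82, 89, 96, 116, 130, 131, 137, 147, 160, 168, 190]

Fragment lengths:
  [0,9): 9 bp
  [9,23): 14 bp
  [23,27): 4 bp
  [27,33): 6 bp
  [33,42): 9 bp
  [42,54): 12 bp
  [54,62): 8 bp
  [62,82): 20 bp
  [82,89): 7 bp
  [89,96): 7 bp
  [96,116): 20 bp
  [116,130): 14 bp
  [130,131): 1 bp
  [131,137): 6 bp
  [137,147): 10 bp
  [147,160): 13 bp
  [160,168): 8 bp
  [168,190): 22 bp
  [190,191): 1 bp

[1,1,4,6,6,7,7,8,8,9,9,10,12,13,14,14,20,20,22]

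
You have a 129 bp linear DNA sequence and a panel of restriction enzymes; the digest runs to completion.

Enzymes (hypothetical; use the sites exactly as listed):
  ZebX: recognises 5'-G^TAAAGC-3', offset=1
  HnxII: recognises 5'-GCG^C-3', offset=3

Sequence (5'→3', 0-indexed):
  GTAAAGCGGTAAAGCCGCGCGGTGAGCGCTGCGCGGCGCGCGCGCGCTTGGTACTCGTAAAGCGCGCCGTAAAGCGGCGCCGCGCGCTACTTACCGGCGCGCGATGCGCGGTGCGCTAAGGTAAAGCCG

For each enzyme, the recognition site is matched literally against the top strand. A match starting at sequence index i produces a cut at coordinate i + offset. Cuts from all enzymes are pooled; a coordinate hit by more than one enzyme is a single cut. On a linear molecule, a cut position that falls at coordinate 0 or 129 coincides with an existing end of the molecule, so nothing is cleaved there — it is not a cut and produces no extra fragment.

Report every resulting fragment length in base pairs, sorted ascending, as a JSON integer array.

[1,2,2,2,2,2,2,2,3,5,5,5,6,7,7,7,8,8,9,10,10,11,13]

Scan for sites:
  ZebX (GTAAAGC, off=1): starts [0, 8, 56, 68, 120] → cuts [1, 9, 57, 69, 121]
  HnxII (GCGC, off=3): starts [16, 25, 30, 35, 37, 39, 41, 43, 61, 63, 76, 81, 83, 96, 98, 105, 112] → cuts [19, 28, 33, 38, 40, 42, 44, 46, 64, 66, 79, 84, 86, 99, 101, 108, 115]

All cut coordinates (distinct, sorted): [1, 9, 19, 28, 33, 38, 40, 42, 44, 46, 57, 64, 66, 69, 79, 84, 86, 99, 101, 108, 115, 121]

Fragment lengths:
  [0,1): 1 bp
  [1,9): 8 bp
  [9,19): 10 bp
  [19,28): 9 bp
  [28,33): 5 bp
  [33,38): 5 bp
  [38,40): 2 bp
  [40,42): 2 bp
  [42,44): 2 bp
  [44,46): 2 bp
  [46,57): 11 bp
  [57,64): 7 bp
  [64,66): 2 bp
  [66,69): 3 bp
  [69,79): 10 bp
  [79,84): 5 bp
  [84,86): 2 bp
  [86,99): 13 bp
  [99,101): 2 bp
  [101,108): 7 bp
  [108,115): 7 bp
  [115,121): 6 bp
  [121,129): 8 bp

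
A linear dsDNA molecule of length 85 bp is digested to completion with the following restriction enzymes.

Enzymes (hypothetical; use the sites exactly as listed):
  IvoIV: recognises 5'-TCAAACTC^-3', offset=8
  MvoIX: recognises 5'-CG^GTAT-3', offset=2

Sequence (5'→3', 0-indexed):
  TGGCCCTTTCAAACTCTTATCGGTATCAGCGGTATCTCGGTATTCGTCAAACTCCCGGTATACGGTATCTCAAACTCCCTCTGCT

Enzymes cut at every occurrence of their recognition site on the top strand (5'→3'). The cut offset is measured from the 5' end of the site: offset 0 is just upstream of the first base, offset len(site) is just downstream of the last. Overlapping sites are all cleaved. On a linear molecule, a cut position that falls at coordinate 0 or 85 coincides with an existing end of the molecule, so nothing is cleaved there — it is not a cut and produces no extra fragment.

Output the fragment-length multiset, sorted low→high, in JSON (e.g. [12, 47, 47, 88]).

Per-enzyme occurrences:
  IvoIV TCAAACTC/8: at [8, 46, 69] ⇒ [16, 54, 77]
  MvoIX CGGTAT/2: at [20, 29, 37, 55, 62] ⇒ [22, 31, 39, 57, 64]

Pooled cuts: [16, 22, 31, 39, 54, 57, 64, 77]

Fragments:
  [0,16): 16 bp
  [16,22): 6 bp
  [22,31): 9 bp
  [31,39): 8 bp
  [39,54): 15 bp
  [54,57): 3 bp
  [57,64): 7 bp
  [64,77): 13 bp
  [77,85): 8 bp

[3,6,7,8,8,9,13,15,16]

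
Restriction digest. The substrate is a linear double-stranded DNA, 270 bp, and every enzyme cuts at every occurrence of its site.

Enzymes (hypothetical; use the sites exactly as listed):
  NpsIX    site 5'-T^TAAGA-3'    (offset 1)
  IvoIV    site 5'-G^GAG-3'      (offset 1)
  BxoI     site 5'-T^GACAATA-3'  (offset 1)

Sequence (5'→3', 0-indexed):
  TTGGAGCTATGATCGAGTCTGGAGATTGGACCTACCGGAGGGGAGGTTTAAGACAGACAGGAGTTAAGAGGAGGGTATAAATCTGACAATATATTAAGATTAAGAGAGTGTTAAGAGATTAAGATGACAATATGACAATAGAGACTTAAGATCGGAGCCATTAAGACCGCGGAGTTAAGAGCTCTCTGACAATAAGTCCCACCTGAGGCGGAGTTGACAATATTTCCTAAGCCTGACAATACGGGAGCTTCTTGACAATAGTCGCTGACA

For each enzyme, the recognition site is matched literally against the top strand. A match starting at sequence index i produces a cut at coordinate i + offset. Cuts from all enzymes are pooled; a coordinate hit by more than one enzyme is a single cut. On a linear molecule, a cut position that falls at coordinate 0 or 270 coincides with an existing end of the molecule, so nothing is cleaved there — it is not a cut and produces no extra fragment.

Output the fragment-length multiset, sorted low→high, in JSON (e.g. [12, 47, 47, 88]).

Per-enzyme occurrences:
  NpsIX TTAAGA/1: at [47, 63, 93, 99, 110, 118, 145, 160, 174] ⇒ [48, 64, 94, 100, 111, 119, 146, 161, 175]
  IvoIV GGAG/1: at [2, 20, 36, 41, 59, 69, 153, 170, 209, 243] ⇒ [3, 21, 37, 42, 60, 70, 154, 171, 210, 244]
  BxoI TGACAATA/1: at [83, 124, 132, 186, 214, 233, 252] ⇒ [84, 125, 133, 187, 215, 234, 253]

Pooled cuts: [3, 21, 37, 42, 48, 60, 64, 70, 84, 94, 100, 111, 119, 125, 133, 146, 154, 161, 171, 175, 187, 210, 215, 234, 244, 253]

Fragments:
  [0,3): 3 bp
  [3,21): 18 bp
  [21,37): 16 bp
  [37,42): 5 bp
  [42,48): 6 bp
  [48,60): 12 bp
  [60,64): 4 bp
  [64,70): 6 bp
  [70,84): 14 bp
  [84,94): 10 bp
  [94,100): 6 bp
  [100,111): 11 bp
  [111,119): 8 bp
  [119,125): 6 bp
  [125,133): 8 bp
  [133,146): 13 bp
  [146,154): 8 bp
  [154,161): 7 bp
  [161,171): 10 bp
  [171,175): 4 bp
  [175,187): 12 bp
  [187,210): 23 bp
  [210,215): 5 bp
  [215,234): 19 bp
  [234,244): 10 bp
  [244,253): 9 bp
  [253,270): 17 bp

[3,4,4,5,5,6,6,6,6,7,8,8,8,9,10,10,10,11,12,12,13,14,16,17,18,19,23]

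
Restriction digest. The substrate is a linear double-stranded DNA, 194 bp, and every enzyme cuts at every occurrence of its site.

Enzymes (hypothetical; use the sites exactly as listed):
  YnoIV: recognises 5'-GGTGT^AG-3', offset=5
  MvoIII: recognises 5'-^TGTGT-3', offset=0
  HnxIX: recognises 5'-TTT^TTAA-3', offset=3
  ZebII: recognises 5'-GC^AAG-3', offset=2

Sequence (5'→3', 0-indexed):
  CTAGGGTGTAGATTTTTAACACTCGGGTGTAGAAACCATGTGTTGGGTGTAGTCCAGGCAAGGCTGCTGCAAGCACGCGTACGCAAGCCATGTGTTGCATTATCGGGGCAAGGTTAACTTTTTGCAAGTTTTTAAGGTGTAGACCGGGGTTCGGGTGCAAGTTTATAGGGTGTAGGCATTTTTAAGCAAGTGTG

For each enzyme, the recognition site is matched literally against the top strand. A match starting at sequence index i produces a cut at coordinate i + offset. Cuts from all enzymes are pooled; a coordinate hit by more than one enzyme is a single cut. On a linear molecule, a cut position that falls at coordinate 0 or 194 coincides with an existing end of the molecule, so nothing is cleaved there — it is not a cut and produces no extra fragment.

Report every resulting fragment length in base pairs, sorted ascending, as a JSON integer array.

[6,6,6,6,7,8,8,9,9,9,11,12,14,15,15,16,18,19]

Scan for sites:
  YnoIV (GGTGTAG, off=5): starts [4, 25, 45, 135, 168] → cuts [9, 30, 50, 140, 173]
  MvoIII (TGTGT, off=0): starts [38, 90] → cuts [38, 90]
  HnxIX (TTTTTAA, off=3): starts [12, 128, 178] → cuts [15, 131, 181]
  ZebII (GCAAG, off=2): starts [57, 68, 82, 107, 123, 156, 185] → cuts [59, 70, 84, 109, 125, 158, 187]

Pooled cuts: [9, 15, 30, 38, 50, 59, 70, 84, 90, 109, 125, 131, 140, 158, 173, 181, 187]

Fragment lengths:
  [0,9): 9 bp
  [9,15): 6 bp
  [15,30): 15 bp
  [30,38): 8 bp
  [38,50): 12 bp
  [50,59): 9 bp
  [59,70): 11 bp
  [70,84): 14 bp
  [84,90): 6 bp
  [90,109): 19 bp
  [109,125): 16 bp
  [125,131): 6 bp
  [131,140): 9 bp
  [140,158): 18 bp
  [158,173): 15 bp
  [173,181): 8 bp
  [181,187): 6 bp
  [187,194): 7 bp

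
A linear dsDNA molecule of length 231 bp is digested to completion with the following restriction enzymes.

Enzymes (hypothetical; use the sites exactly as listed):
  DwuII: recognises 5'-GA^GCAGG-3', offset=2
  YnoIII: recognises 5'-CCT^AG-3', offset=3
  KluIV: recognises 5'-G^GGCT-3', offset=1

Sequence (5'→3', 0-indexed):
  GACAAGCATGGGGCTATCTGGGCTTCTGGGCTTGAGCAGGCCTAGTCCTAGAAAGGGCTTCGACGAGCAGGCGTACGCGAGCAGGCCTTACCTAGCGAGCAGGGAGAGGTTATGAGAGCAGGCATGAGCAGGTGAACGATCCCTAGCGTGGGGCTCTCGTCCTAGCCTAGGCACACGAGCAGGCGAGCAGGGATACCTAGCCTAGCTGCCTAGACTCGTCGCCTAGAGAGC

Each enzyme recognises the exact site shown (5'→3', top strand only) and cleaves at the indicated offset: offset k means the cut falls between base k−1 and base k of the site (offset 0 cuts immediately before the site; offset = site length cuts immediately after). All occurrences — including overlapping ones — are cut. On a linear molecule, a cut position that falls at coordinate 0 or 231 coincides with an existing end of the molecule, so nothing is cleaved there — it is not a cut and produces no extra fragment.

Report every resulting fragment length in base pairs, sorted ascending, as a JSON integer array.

[5,5,5,6,6,7,7,7,8,8,8,8,9,10,10,11,11,12,12,13,13,14,17,19]

Scan for sites:
  DwuII GAGCAGG/2: at [33, 64, 78, 96, 115, 125, 176, 184] ⇒ [35, 66, 80, 98, 117, 127, 178, 186]
  YnoIII CCTAG/3: at [40, 46, 90, 141, 160, 165, 195, 200, 208, 221] ⇒ [43, 49, 93, 144, 163, 168, 198, 203, 211, 224]
  KluIV GGGCT/1: at [10, 19, 27, 54, 150] ⇒ [11, 20, 28, 55, 151]

All cut coordinates (distinct, sorted): [11, 20, 28, 35, 43, 49, 55, 66, 80, 93, 98, 117, 127, 144, 151, 163, 168, 178, 186, 198, 203, 211, 224]

Fragment lengths:
  [0,11): 11 bp
  [11,20): 9 bp
  [20,28): 8 bp
  [28,35): 7 bp
  [35,43): 8 bp
  [43,49): 6 bp
  [49,55): 6 bp
  [55,66): 11 bp
  [66,80): 14 bp
  [80,93): 13 bp
  [93,98): 5 bp
  [98,117): 19 bp
  [117,127): 10 bp
  [127,144): 17 bp
  [144,151): 7 bp
  [151,163): 12 bp
  [163,168): 5 bp
  [168,178): 10 bp
  [178,186): 8 bp
  [186,198): 12 bp
  [198,203): 5 bp
  [203,211): 8 bp
  [211,224): 13 bp
  [224,231): 7 bp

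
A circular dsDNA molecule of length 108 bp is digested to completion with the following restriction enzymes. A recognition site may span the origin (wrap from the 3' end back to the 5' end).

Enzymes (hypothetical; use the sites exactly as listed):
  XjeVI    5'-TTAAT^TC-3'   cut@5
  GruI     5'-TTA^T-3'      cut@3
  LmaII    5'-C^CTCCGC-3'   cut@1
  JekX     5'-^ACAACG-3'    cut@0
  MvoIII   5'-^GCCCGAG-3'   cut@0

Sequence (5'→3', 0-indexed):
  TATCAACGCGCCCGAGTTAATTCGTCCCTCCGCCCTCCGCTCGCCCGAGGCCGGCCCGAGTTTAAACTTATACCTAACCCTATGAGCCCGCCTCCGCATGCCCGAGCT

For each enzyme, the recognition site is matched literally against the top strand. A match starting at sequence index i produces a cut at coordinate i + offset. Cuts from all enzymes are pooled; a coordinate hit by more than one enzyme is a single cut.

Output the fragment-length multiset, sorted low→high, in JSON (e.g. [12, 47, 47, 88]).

Scan for sites:
  XjeVI TTAATTC/5: at [16] ⇒ [21]
  GruI TTAT/3: at [67, 107] ⇒ [2, 70]
  LmaII CCTCCGC/1: at [26, 33, 90] ⇒ [27, 34, 91]
  JekX (ACAACG, off=0): no sites
  MvoIII GCCCGAG/0: at [9, 42, 53, 99] ⇒ [9, 42, 53, 99]

Pooled cuts: [2, 9, 21, 27, 34, 42, 53, 70, 91, 99]

Fragment lengths:
  2→9: 7 bp
  9→21: 12 bp
  21→27: 6 bp
  27→34: 7 bp
  34→42: 8 bp
  42→53: 11 bp
  53→70: 17 bp
  70→91: 21 bp
  91→99: 8 bp
  99→2 (wrap): 108-99+2 = 11 bp

[6,7,7,8,8,11,11,12,17,21]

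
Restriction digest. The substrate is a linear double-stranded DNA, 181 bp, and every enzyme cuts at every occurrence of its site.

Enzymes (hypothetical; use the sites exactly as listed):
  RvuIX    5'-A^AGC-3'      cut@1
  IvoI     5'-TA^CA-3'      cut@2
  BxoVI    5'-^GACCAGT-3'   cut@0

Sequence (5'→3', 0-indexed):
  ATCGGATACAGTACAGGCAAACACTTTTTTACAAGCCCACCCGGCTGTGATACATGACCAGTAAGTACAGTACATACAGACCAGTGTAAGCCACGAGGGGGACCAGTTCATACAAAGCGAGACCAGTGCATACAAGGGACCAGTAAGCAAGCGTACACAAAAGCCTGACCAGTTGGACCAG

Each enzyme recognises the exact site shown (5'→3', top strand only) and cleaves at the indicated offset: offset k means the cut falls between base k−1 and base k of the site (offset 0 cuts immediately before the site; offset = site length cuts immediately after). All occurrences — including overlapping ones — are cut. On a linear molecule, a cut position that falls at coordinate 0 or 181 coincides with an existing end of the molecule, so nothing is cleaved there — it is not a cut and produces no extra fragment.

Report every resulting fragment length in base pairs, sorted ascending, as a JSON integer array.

[2,2,3,3,4,4,5,5,5,5,5,6,6,8,8,10,12,12,12,12,15,18,19]

Site scan:
  RvuIX AAGC/1: at [32, 87, 114, 144, 148, 160] ⇒ [33, 88, 115, 145, 149, 161]
  IvoI TACA/2: at [6, 11, 29, 50, 65, 70, 74, 110, 130, 153] ⇒ [8, 13, 31, 52, 67, 72, 76, 112, 132, 155]
  BxoVI GACCAGT/0: at [55, 78, 100, 120, 137, 166] ⇒ [55, 78, 100, 120, 137, 166]

All cut coordinates (distinct, sorted): [8, 13, 31, 33, 52, 55, 67, 72, 76, 78, 88, 100, 112, 115, 120, 132, 137, 145, 149, 155, 161, 166]

Fragments:
  [0,8): 8 bp
  [8,13): 5 bp
  [13,31): 18 bp
  [31,33): 2 bp
  [33,52): 19 bp
  [52,55): 3 bp
  [55,67): 12 bp
  [67,72): 5 bp
  [72,76): 4 bp
  [76,78): 2 bp
  [78,88): 10 bp
  [88,100): 12 bp
  [100,112): 12 bp
  [112,115): 3 bp
  [115,120): 5 bp
  [120,132): 12 bp
  [132,137): 5 bp
  [137,145): 8 bp
  [145,149): 4 bp
  [149,155): 6 bp
  [155,161): 6 bp
  [161,166): 5 bp
  [166,181): 15 bp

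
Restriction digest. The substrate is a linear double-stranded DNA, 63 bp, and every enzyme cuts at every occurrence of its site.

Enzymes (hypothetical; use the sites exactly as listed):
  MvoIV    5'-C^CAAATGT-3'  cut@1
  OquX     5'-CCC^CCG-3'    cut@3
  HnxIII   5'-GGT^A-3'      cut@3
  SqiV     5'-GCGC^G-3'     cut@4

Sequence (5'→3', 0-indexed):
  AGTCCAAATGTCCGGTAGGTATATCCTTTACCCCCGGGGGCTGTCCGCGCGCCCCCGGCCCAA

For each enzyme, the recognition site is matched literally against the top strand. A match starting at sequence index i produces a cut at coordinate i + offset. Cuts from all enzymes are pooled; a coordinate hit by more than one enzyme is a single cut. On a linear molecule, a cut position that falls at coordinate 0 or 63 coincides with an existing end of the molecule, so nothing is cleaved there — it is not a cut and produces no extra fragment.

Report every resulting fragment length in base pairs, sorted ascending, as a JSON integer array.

Scan for sites:
  MvoIV (CCAAATGT, off=1): starts [3] → cuts [4]
  OquX (CCCCCG, off=3): starts [30, 51] → cuts [33, 54]
  HnxIII (GGTA, off=3): starts [13, 17] → cuts [16, 20]
  SqiV (GCGCG, off=4): starts [46] → cuts [50]

Pooled cuts: [4, 16, 20, 33, 50, 54]

Fragment lengths:
  [0,4): 4 bp
  [4,16): 12 bp
  [16,20): 4 bp
  [20,33): 13 bp
  [33,50): 17 bp
  [50,54): 4 bp
  [54,63): 9 bp

[4,4,4,9,12,13,17]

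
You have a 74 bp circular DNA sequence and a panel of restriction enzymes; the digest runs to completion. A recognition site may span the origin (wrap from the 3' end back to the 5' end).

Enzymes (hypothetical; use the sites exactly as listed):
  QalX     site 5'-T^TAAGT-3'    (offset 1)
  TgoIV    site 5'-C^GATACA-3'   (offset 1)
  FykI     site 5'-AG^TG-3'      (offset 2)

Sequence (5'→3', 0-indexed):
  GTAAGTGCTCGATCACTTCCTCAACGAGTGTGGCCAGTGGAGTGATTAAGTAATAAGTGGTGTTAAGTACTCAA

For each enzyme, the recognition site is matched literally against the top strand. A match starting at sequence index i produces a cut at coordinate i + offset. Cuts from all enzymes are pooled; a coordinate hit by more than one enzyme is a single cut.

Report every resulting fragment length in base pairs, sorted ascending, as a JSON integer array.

Scan for sites:
  QalX (TTAAGT, off=1): starts [45, 62] → cuts [46, 63]
  TgoIV (CGATACA, off=1): no sites
  FykI (AGTG, off=2): starts [3, 26, 35, 40, 55] → cuts [5, 28, 37, 42, 57]

Pooled cuts: [5, 28, 37, 42, 46, 57, 63]

Fragments:
  5→28: 23 bp
  28→37: 9 bp
  37→42: 5 bp
  42→46: 4 bp
  46→57: 11 bp
  57→63: 6 bp
  63→5 (wrap): 74-63+5 = 16 bp

[4,5,6,9,11,16,23]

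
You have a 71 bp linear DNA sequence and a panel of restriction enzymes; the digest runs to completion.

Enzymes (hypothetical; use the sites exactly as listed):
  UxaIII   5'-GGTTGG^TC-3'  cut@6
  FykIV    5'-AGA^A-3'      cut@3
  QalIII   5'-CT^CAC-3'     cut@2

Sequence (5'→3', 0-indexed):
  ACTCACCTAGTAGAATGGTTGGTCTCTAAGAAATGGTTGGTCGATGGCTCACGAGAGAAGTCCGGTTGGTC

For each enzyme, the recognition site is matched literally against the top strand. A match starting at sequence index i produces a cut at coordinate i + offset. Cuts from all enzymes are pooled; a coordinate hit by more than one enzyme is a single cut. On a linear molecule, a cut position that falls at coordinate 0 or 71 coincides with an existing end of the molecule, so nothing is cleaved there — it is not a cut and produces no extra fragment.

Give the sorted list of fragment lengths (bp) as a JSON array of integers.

[2,3,8,9,9,9,9,11,11]

Site scan:
  UxaIII (GGTTGGTC, off=6): starts [16, 34, 63] → cuts [22, 40, 69]
  FykIV (AGAA, off=3): starts [11, 28, 55] → cuts [14, 31, 58]
  QalIII (CTCAC, off=2): starts [1, 47] → cuts [3, 49]

All cut coordinates (distinct, sorted): [3, 14, 22, 31, 40, 49, 58, 69]

Fragment lengths:
  [0,3): 3 bp
  [3,14): 11 bp
  [14,22): 8 bp
  [22,31): 9 bp
  [31,40): 9 bp
  [40,49): 9 bp
  [49,58): 9 bp
  [58,69): 11 bp
  [69,71): 2 bp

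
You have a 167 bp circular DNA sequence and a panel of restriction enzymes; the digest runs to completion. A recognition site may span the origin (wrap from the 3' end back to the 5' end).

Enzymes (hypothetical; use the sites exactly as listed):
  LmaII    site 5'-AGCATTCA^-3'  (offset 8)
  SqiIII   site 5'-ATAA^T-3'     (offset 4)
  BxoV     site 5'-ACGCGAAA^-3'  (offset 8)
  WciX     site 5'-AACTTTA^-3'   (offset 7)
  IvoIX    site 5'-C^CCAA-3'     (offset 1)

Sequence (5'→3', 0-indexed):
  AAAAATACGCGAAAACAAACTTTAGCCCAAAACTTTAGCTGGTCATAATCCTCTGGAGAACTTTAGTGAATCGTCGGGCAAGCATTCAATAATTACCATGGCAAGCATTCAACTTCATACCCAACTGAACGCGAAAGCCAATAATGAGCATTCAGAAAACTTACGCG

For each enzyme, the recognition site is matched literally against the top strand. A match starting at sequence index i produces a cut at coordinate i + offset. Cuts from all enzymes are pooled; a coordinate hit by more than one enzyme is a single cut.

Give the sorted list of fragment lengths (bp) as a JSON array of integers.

Site scan:
  LmaII AGCATTCA/8: at [80, 103, 146] ⇒ [88, 111, 154]
  SqiIII ATAAT/4: at [44, 88, 140] ⇒ [48, 92, 144]
  BxoV ACGCGAAA/8: at [6, 128, 162] ⇒ [3, 14, 136]
  WciX AACTTTA/7: at [17, 30, 58] ⇒ [24, 37, 65]
  IvoIX CCCAA/1: at [25, 119] ⇒ [26, 120]

Pooled cuts: [3, 14, 24, 26, 37, 48, 65, 88, 92, 111, 120, 136, 144, 154]

Fragments:
  3→14: 11 bp
  14→24: 10 bp
  24→26: 2 bp
  26→37: 11 bp
  37→48: 11 bp
  48→65: 17 bp
  65→88: 23 bp
  88→92: 4 bp
  92→111: 19 bp
  111→120: 9 bp
  120→136: 16 bp
  136→144: 8 bp
  144→154: 10 bp
  154→3 (wrap): 167-154+3 = 16 bp

[2,4,8,9,10,10,11,11,11,16,16,17,19,23]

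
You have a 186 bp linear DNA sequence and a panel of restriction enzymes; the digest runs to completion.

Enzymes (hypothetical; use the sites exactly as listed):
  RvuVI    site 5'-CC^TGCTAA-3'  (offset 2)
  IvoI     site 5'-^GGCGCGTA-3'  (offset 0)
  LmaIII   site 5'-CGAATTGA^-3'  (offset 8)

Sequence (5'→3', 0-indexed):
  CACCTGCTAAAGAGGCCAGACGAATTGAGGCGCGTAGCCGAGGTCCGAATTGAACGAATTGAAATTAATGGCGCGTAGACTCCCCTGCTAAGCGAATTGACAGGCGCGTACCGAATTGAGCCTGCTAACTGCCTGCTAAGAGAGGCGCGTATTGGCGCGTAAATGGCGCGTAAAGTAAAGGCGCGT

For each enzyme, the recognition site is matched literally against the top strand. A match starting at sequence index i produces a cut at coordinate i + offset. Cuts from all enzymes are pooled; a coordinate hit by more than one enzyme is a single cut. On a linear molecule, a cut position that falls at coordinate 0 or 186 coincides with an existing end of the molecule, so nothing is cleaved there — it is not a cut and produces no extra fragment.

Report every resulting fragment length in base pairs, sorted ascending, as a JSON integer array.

[2,3,4,7,9,10,10,11,11,15,16,17,22,24,25]

Per-enzyme occurrences:
  RvuVI (CCTGCTAA, off=2): starts [2, 83, 120, 131] → cuts [4, 85, 122, 133]
  IvoI (GGCGCGTA, off=0): starts [28, 69, 102, 143, 153, 164] → cuts [28, 69, 102, 143, 153, 164]
  LmaIII (CGAATTGA, off=8): starts [20, 45, 54, 92, 111] → cuts [28, 53, 62, 100, 119]

All cut coordinates (distinct, sorted): [4, 28, 53, 62, 69, 85, 100, 102, 119, 122, 133, 143, 153, 164]

Fragment lengths:
  [0,4): 4 bp
  [4,28): 24 bp
  [28,53): 25 bp
  [53,62): 9 bp
  [62,69): 7 bp
  [69,85): 16 bp
  [85,100): 15 bp
  [100,102): 2 bp
  [102,119): 17 bp
  [119,122): 3 bp
  [122,133): 11 bp
  [133,143): 10 bp
  [143,153): 10 bp
  [153,164): 11 bp
  [164,186): 22 bp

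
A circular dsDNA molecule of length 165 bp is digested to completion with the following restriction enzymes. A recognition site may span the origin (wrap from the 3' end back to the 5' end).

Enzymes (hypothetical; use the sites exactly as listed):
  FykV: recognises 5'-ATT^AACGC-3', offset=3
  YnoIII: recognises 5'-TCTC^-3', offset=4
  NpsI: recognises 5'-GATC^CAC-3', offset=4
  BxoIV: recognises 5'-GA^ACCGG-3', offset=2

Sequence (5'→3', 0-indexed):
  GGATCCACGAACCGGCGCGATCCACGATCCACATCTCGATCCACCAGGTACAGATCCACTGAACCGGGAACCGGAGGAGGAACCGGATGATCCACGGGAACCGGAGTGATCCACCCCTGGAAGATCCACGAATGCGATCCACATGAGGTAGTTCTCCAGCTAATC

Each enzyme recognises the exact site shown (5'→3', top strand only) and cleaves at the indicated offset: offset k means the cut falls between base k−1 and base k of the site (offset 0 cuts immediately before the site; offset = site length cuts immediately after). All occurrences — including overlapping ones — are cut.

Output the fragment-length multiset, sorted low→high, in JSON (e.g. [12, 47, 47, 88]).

[4,5,6,7,7,7,8,11,12,12,12,13,14,15,15,17]

Site scan:
  FykV (ATTAACGC, off=3): no sites
  YnoIII TCTC/4: at [33, 152] ⇒ [37, 156]
  NpsI GATCCAC/4: at [1, 18, 25, 37, 52, 88, 107, 122, 135] ⇒ [5, 22, 29, 41, 56, 92, 111, 126, 139]
  BxoIV GAACCGG/2: at [8, 60, 67, 79, 97] ⇒ [10, 62, 69, 81, 99]

All cut coordinates (distinct, sorted): [5, 10, 22, 29, 37, 41, 56, 62, 69, 81, 92, 99, 111, 126, 139, 156]

Fragments:
  5→10: 5 bp
  10→22: 12 bp
  22→29: 7 bp
  29→37: 8 bp
  37→41: 4 bp
  41→56: 15 bp
  56→62: 6 bp
  62→69: 7 bp
  69→81: 12 bp
  81→92: 11 bp
  92→99: 7 bp
  99→111: 12 bp
  111→126: 15 bp
  126→139: 13 bp
  139→156: 17 bp
  156→5 (wrap): 165-156+5 = 14 bp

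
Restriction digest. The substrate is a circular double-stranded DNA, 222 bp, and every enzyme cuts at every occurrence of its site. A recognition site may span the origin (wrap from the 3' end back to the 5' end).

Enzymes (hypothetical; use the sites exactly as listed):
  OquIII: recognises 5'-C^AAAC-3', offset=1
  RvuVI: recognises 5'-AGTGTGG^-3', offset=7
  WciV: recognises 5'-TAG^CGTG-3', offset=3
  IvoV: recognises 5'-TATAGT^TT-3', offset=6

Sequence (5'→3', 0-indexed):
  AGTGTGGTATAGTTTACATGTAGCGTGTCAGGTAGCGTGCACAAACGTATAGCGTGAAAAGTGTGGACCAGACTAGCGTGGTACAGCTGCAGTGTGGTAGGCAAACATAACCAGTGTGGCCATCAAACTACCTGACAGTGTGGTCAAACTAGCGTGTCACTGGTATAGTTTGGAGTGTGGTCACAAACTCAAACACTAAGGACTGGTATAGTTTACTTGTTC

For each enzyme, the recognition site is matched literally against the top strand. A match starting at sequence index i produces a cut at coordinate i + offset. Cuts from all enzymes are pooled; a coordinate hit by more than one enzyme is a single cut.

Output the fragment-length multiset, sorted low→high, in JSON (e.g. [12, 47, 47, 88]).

[2,4,5,5,6,6,7,7,10,10,10,11,12,14,17,17,17,19,21,22]

Scan for sites:
  OquIII CAAAC/1: at [41, 101, 123, 144, 183, 189] ⇒ [42, 102, 124, 145, 184, 190]
  RvuVI AGTGTGG/7: at [0, 59, 90, 112, 136, 173] ⇒ [7, 66, 97, 119, 143, 180]
  WciV TAGCGTG/3: at [20, 32, 49, 73, 149] ⇒ [23, 35, 52, 76, 152]
  IvoV TATAGTTT/6: at [7, 163, 206] ⇒ [13, 169, 212]

All cut coordinates (distinct, sorted): [7, 13, 23, 35, 42, 52, 66, 76, 97, 102, 119, 124, 143, 145, 152, 169, 180, 184, 190, 212]

Fragments:
  7→13: 6 bp
  13→23: 10 bp
  23→35: 12 bp
  35→42: 7 bp
  42→52: 10 bp
  52→66: 14 bp
  66→76: 10 bp
  76→97: 21 bp
  97→102: 5 bp
  102→119: 17 bp
  119→124: 5 bp
  124→143: 19 bp
  143→145: 2 bp
  145→152: 7 bp
  152→169: 17 bp
  169→180: 11 bp
  180→184: 4 bp
  184→190: 6 bp
  190→212: 22 bp
  212→7 (wrap): 222-212+7 = 17 bp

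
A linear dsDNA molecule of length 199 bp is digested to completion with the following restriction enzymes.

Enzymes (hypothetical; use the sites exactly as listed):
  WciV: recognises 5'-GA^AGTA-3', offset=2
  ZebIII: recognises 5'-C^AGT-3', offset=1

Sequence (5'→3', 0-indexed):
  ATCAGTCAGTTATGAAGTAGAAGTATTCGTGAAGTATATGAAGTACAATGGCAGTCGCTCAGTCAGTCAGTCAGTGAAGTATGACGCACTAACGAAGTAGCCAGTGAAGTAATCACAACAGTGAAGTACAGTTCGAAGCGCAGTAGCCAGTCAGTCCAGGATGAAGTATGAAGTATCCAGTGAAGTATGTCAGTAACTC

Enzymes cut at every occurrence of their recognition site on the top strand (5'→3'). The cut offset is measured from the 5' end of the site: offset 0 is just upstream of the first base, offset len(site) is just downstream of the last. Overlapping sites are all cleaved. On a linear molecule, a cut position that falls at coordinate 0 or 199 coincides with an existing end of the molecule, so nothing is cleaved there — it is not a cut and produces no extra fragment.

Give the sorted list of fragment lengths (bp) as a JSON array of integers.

[3,4,4,4,4,4,5,5,5,5,5,6,7,7,7,7,8,8,8,8,9,11,11,12,12,12,18]

Per-enzyme occurrences:
  WciV GAAGTA/2: at [13, 19, 30, 39, 75, 93, 105, 122, 162, 169, 181] ⇒ [15, 21, 32, 41, 77, 95, 107, 124, 164, 171, 183]
  ZebIII CAGT/1: at [2, 6, 51, 59, 63, 67, 71, 101, 118, 128, 140, 147, 151, 177, 190] ⇒ [3, 7, 52, 60, 64, 68, 72, 102, 119, 129, 141, 148, 152, 178, 191]

Pooled cuts: [3, 7, 15, 21, 32, 41, 52, 60, 64, 68, 72, 77, 95, 102, 107, 119, 124, 129, 141, 148, 152, 164, 171, 178, 183, 191]

Fragments:
  [0,3): 3 bp
  [3,7): 4 bp
  [7,15): 8 bp
  [15,21): 6 bp
  [21,32): 11 bp
  [32,41): 9 bp
  [41,52): 11 bp
  [52,60): 8 bp
  [60,64): 4 bp
  [64,68): 4 bp
  [68,72): 4 bp
  [72,77): 5 bp
  [77,95): 18 bp
  [95,102): 7 bp
  [102,107): 5 bp
  [107,119): 12 bp
  [119,124): 5 bp
  [124,129): 5 bp
  [129,141): 12 bp
  [141,148): 7 bp
  [148,152): 4 bp
  [152,164): 12 bp
  [164,171): 7 bp
  [171,178): 7 bp
  [178,183): 5 bp
  [183,191): 8 bp
  [191,199): 8 bp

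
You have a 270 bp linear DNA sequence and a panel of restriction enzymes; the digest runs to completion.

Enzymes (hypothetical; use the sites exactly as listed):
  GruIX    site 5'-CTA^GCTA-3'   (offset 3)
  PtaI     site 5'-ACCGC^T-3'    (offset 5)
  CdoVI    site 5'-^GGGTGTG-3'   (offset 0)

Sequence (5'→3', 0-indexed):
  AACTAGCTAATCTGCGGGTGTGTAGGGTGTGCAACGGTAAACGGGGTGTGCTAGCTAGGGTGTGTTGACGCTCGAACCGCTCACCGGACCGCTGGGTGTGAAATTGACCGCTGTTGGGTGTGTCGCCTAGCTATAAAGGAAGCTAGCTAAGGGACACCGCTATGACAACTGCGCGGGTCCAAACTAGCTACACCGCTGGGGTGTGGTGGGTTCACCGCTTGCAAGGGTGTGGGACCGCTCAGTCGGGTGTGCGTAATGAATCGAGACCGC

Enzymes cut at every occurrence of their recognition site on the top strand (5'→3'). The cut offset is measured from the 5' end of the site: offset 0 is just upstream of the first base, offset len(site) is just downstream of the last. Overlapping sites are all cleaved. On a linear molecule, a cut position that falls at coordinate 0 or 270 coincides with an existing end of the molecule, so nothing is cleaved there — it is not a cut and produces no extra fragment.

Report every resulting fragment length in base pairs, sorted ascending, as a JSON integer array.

Site scan:
  GruIX CTAGCTA/3: at [2, 50, 126, 142, 183] ⇒ [5, 53, 129, 145, 186]
  PtaI ACCGCT/5: at [75, 87, 106, 155, 191, 213, 233] ⇒ [80, 92, 111, 160, 196, 218, 238]
  CdoVI GGGTGTG/0: at [15, 24, 43, 57, 93, 115, 198, 224, 244] ⇒ [15, 24, 43, 57, 93, 115, 198, 224, 244]

All cut coordinates (distinct, sorted): [5, 15, 24, 43, 53, 57, 80, 92, 93, 111, 115, 129, 145, 160, 186, 196, 198, 218, 224, 238, 244]

Fragments:
  [0,5): 5 bp
  [5,15): 10 bp
  [15,24): 9 bp
  [24,43): 19 bp
  [43,53): 10 bp
  [53,57): 4 bp
  [57,80): 23 bp
  [80,92): 12 bp
  [92,93): 1 bp
  [93,111): 18 bp
  [111,115): 4 bp
  [115,129): 14 bp
  [129,145): 16 bp
  [145,160): 15 bp
  [160,186): 26 bp
  [186,196): 10 bp
  [196,198): 2 bp
  [198,218): 20 bp
  [218,224): 6 bp
  [224,238): 14 bp
  [238,244): 6 bp
  [244,270): 26 bp

[1,2,4,4,5,6,6,9,10,10,10,12,14,14,15,16,18,19,20,23,26,26]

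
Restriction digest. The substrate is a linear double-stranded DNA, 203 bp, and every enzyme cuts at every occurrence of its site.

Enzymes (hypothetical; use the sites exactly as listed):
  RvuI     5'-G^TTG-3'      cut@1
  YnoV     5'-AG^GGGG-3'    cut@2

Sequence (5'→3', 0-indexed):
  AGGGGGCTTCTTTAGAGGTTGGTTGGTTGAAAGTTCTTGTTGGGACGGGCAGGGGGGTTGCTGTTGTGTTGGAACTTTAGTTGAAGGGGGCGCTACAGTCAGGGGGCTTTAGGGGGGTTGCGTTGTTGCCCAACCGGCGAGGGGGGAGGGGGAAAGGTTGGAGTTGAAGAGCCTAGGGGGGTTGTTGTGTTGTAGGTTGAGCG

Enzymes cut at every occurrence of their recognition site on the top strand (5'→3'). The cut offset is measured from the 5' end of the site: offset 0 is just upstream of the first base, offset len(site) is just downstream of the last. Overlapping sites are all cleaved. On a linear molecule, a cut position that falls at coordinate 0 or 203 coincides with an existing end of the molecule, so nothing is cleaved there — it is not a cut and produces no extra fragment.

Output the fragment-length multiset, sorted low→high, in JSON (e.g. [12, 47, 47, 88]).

[2,3,3,4,4,5,5,5,5,5,5,6,6,6,7,7,7,9,10,12,13,13,13,16,16,16]

Site scan:
  RvuI (GTTG, off=1): starts [17, 21, 25, 38, 56, 62, 67, 79, 116, 121, 124, 156, 162, 180, 183, 188, 195] → cuts [18, 22, 26, 39, 57, 63, 68, 80, 117, 122, 125, 157, 163, 181, 184, 189, 196]
  YnoV (AGGGGG, off=2): starts [0, 50, 84, 100, 110, 139, 146, 174] → cuts [2, 52, 86, 102, 112, 141, 148, 176]

Pooled cuts: [2, 18, 22, 26, 39, 52, 57, 63, 68, 80, 86, 102, 112, 117, 122, 125, 141, 148, 157, 163, 176, 181, 184, 189, 196]

Fragment lengths:
  [0,2): 2 bp
  [2,18): 16 bp
  [18,22): 4 bp
  [22,26): 4 bp
  [26,39): 13 bp
  [39,52): 13 bp
  [52,57): 5 bp
  [57,63): 6 bp
  [63,68): 5 bp
  [68,80): 12 bp
  [80,86): 6 bp
  [86,102): 16 bp
  [102,112): 10 bp
  [112,117): 5 bp
  [117,122): 5 bp
  [122,125): 3 bp
  [125,141): 16 bp
  [141,148): 7 bp
  [148,157): 9 bp
  [157,163): 6 bp
  [163,176): 13 bp
  [176,181): 5 bp
  [181,184): 3 bp
  [184,189): 5 bp
  [189,196): 7 bp
  [196,203): 7 bp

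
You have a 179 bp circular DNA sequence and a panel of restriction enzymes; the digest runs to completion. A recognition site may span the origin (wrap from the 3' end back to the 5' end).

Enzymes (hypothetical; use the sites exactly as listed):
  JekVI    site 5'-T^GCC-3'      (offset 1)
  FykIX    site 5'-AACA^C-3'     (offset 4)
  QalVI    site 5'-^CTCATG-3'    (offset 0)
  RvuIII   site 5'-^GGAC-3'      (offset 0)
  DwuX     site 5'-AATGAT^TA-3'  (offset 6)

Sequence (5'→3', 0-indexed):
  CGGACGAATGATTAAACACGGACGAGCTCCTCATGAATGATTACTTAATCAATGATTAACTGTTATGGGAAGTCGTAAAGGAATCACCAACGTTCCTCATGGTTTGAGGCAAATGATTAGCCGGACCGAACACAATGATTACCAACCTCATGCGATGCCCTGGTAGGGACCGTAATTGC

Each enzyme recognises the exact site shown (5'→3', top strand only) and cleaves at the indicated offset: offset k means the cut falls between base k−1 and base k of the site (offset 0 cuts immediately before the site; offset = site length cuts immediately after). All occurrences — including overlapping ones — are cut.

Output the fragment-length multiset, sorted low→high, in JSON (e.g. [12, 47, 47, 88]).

Per-enzyme occurrences:
  JekVI (TGCC, off=1): starts [155, 176] → cuts [156, 177]
  FykIX (AACAC, off=4): starts [14, 128] → cuts [18, 132]
  QalVI (CTCATG, off=0): starts [29, 95, 146] → cuts [29, 95, 146]
  RvuIII (GGAC, off=0): starts [1, 19, 122, 166] → cuts [1, 19, 122, 166]
  DwuX (AATGATTA, off=6): starts [6, 35, 50, 111, 133] → cuts [12, 41, 56, 117, 139]

Pooled cuts: [1, 12, 18, 19, 29, 41, 56, 95, 117, 122, 132, 139, 146, 156, 166, 177]

Fragments:
  1→12: 11 bp
  12→18: 6 bp
  18→19: 1 bp
  19→29: 10 bp
  29→41: 12 bp
  41→56: 15 bp
  56→95: 39 bp
  95→117: 22 bp
  117→122: 5 bp
  122→132: 10 bp
  132→139: 7 bp
  139→146: 7 bp
  146→156: 10 bp
  156→166: 10 bp
  166→177: 11 bp
  177→1 (wrap): 179-177+1 = 3 bp

[1,3,5,6,7,7,10,10,10,10,11,11,12,15,22,39]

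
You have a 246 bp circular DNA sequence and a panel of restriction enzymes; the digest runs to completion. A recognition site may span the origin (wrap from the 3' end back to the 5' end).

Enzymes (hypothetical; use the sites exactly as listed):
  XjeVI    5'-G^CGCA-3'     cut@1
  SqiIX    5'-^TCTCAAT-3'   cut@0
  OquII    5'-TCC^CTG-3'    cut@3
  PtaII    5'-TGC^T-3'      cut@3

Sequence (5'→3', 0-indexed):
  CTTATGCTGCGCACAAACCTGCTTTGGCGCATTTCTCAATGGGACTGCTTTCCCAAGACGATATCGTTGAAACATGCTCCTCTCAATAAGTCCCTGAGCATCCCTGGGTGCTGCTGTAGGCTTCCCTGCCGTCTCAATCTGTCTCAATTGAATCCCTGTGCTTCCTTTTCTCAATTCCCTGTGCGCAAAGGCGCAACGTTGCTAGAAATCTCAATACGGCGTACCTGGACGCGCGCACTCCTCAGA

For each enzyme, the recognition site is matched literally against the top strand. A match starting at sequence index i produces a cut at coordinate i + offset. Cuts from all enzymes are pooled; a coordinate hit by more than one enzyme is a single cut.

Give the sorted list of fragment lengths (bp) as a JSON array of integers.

[2,3,3,5,5,6,6,6,6,7,8,8,10,10,10,11,11,13,13,14,15,20,25,29]

Site scan:
  XjeVI GCGCA/1: at [8, 26, 182, 190, 232] ⇒ [9, 27, 183, 191, 233]
  SqiIX TCTCAAT/0: at [33, 80, 131, 141, 168, 208] ⇒ [33, 80, 131, 141, 168, 208]
  OquII TCCCTG/3: at [90, 100, 122, 152, 175] ⇒ [93, 103, 125, 155, 178]
  PtaII TGCT/3: at [4, 19, 45, 74, 108, 111, 158, 199] ⇒ [7, 22, 48, 77, 111, 114, 161, 202]

All cut coordinates (distinct, sorted): [7, 9, 22, 27, 33, 48, 77, 80, 93, 103, 111, 114, 125, 131, 141, 155, 161, 168, 178, 183, 191, 202, 208, 233]

Fragments:
  7→9: 2 bp
  9→22: 13 bp
  22→27: 5 bp
  27→33: 6 bp
  33→48: 15 bp
  48→77: 29 bp
  77→80: 3 bp
  80→93: 13 bp
  93→103: 10 bp
  103→111: 8 bp
  111→114: 3 bp
  114→125: 11 bp
  125→131: 6 bp
  131→141: 10 bp
  141→155: 14 bp
  155→161: 6 bp
  161→168: 7 bp
  168→178: 10 bp
  178→183: 5 bp
  183→191: 8 bp
  191→202: 11 bp
  202→208: 6 bp
  208→233: 25 bp
  233→7 (wrap): 246-233+7 = 20 bp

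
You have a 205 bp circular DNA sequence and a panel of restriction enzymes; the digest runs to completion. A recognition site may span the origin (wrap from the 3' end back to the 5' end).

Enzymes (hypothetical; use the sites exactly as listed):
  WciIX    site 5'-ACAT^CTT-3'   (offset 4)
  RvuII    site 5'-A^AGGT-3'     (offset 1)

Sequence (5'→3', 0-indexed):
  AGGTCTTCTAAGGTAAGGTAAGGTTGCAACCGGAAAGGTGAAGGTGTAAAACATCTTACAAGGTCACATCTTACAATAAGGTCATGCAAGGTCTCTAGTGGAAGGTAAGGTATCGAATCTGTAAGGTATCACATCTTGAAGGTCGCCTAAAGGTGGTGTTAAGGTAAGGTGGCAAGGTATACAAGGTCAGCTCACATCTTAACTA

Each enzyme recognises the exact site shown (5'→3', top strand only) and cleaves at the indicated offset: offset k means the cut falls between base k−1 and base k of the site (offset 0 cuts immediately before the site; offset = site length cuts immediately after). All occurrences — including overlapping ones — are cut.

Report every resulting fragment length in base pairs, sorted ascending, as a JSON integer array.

[5,5,5,5,5,6,6,8,8,9,9,9,10,10,11,11,11,13,14,14,15,16]

Per-enzyme occurrences:
  WciIX ACATCTT/4: at [50, 65, 130, 193] ⇒ [54, 69, 134, 197]
  RvuII AAGGT/1: at [9, 14, 19, 34, 40, 59, 77, 87, 101, 106, 122, 138, 149, 160, 165, 173, 182, 204] ⇒ [0, 10, 15, 20, 35, 41, 60, 78, 88, 102, 107, 123, 139, 150, 161, 166, 174, 183]

Pooled cuts: [0, 10, 15, 20, 35, 41, 54, 60, 69, 78, 88, 102, 107, 123, 134, 139, 150, 161, 166, 174, 183, 197]

Fragment lengths:
  0→10: 10 bp
  10→15: 5 bp
  15→20: 5 bp
  20→35: 15 bp
  35→41: 6 bp
  41→54: 13 bp
  54→60: 6 bp
  60→69: 9 bp
  69→78: 9 bp
  78→88: 10 bp
  88→102: 14 bp
  102→107: 5 bp
  107→123: 16 bp
  123→134: 11 bp
  134→139: 5 bp
  139→150: 11 bp
  150→161: 11 bp
  161→166: 5 bp
  166→174: 8 bp
  174→183: 9 bp
  183→197: 14 bp
  197→0 (wrap): 205-197+0 = 8 bp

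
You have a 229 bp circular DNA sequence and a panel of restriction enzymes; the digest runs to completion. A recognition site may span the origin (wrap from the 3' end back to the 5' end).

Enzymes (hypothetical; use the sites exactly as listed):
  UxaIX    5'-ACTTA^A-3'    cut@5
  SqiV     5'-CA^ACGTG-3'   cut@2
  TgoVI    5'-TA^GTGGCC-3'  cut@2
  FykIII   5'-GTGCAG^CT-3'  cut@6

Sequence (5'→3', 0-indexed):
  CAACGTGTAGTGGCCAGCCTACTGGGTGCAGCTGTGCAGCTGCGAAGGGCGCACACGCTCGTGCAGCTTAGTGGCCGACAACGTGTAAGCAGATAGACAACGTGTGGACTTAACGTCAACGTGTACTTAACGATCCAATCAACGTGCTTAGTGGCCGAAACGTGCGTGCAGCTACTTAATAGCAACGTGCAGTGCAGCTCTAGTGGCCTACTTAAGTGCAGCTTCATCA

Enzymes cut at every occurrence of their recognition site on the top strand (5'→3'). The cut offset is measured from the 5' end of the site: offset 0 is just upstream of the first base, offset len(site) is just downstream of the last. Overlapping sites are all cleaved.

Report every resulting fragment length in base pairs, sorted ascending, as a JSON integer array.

[4,5,6,6,7,7,7,8,9,10,10,11,12,12,13,13,19,21,22,27]

Scan for sites:
  UxaIX (ACTTAA, off=5): starts [107, 124, 173, 209] → cuts [112, 129, 178, 214]
  SqiV (CAACGTG, off=2): starts [0, 78, 97, 116, 139, 182] → cuts [2, 80, 99, 118, 141, 184]
  TgoVI (TAGTGGCC, off=2): starts [7, 68, 148, 200] → cuts [9, 70, 150, 202]
  FykIII (GTGCAGCT, off=6): starts [25, 33, 60, 165, 191, 215] → cuts [31, 39, 66, 171, 197, 221]

All cut coordinates (distinct, sorted): [2, 9, 31, 39, 66, 70, 80, 99, 112, 118, 129, 141, 150, 171, 178, 184, 197, 202, 214, 221]

Fragment lengths:
  2→9: 7 bp
  9→31: 22 bp
  31→39: 8 bp
  39→66: 27 bp
  66→70: 4 bp
  70→80: 10 bp
  80→99: 19 bp
  99→112: 13 bp
  112→118: 6 bp
  118→129: 11 bp
  129→141: 12 bp
  141→150: 9 bp
  150→171: 21 bp
  171→178: 7 bp
  178→184: 6 bp
  184→197: 13 bp
  197→202: 5 bp
  202→214: 12 bp
  214→221: 7 bp
  221→2 (wrap): 229-221+2 = 10 bp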